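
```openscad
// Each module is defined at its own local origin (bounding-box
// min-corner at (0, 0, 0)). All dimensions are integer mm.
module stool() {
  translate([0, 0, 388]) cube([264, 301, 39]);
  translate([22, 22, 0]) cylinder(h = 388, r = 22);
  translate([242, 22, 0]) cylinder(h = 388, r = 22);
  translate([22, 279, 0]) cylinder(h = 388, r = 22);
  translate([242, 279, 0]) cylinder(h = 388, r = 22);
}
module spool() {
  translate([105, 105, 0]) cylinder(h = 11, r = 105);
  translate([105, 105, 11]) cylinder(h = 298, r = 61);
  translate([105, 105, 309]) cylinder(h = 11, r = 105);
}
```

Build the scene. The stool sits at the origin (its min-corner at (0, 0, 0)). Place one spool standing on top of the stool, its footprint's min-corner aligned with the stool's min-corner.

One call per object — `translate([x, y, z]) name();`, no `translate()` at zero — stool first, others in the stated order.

stool();
translate([0, 0, 427]) spool();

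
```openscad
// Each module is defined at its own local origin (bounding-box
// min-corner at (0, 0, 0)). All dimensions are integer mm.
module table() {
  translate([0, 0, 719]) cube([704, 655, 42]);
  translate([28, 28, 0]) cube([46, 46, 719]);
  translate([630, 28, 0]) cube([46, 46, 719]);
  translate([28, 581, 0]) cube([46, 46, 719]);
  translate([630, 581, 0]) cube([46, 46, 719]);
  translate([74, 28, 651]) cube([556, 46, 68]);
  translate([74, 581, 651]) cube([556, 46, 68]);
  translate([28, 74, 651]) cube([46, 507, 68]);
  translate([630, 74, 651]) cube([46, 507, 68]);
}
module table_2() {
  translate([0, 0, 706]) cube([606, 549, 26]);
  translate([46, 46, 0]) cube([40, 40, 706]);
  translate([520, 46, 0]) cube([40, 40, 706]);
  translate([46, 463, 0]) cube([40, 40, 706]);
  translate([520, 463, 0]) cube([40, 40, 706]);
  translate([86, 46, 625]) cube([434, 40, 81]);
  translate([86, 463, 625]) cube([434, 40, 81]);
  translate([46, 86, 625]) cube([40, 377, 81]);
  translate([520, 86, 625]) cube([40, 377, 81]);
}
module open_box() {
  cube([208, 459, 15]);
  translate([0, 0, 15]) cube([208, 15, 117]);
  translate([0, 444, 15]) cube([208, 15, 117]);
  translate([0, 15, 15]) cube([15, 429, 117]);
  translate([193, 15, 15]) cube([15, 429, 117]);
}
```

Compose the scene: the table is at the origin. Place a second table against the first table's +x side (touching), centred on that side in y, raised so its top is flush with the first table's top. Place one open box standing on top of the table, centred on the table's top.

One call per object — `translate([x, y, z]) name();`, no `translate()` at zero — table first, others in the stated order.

table();
translate([704, 53, 29]) table_2();
translate([248, 98, 761]) open_box();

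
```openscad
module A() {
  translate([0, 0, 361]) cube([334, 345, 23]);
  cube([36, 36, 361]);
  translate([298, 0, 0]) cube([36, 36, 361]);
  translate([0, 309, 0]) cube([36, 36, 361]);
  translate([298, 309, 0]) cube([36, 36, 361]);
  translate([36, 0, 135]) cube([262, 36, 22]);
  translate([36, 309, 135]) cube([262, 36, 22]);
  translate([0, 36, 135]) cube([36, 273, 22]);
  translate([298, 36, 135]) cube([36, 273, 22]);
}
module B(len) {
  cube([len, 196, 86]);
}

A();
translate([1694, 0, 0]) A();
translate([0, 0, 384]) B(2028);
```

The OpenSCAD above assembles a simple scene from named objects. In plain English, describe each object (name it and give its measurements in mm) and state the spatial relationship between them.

A is a simple wooden stool: a rectangular seat 334 mm (x) by 345 mm (y), 23 mm thick, top face at z = 384 mm, on four square legs, each 36×36 mm in cross-section. The legs rest on z = 0, each flush with a corner of the seat. Four stretchers, 36 mm wide and 22 mm tall, connect adjacent legs with their undersides at z = 135 mm, each running between the inner faces of the legs it joins and aligned with the legs' outer faces on the other axis.

B is a rectangular beam 2028 mm long (x), 196 mm deep (y), 86 mm thick (z).

The beam spans the tops of two stools placed 1360 mm apart, resting at z = 384 mm.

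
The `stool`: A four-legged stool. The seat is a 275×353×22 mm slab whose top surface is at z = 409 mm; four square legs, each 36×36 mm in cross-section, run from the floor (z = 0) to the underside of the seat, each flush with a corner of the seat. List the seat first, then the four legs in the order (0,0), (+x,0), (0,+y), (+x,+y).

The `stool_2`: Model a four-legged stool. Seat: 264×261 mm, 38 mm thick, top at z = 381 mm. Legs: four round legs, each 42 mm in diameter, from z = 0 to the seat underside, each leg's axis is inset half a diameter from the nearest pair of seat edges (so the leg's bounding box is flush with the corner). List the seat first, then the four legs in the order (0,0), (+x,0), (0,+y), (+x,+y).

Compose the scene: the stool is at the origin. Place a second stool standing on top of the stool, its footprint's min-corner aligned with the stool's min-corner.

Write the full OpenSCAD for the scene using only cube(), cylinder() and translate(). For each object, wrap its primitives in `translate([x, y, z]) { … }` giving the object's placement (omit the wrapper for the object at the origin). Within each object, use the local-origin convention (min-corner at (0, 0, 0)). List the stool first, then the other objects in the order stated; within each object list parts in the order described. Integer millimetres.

translate([0, 0, 387]) cube([275, 353, 22]);
cube([36, 36, 387]);
translate([239, 0, 0]) cube([36, 36, 387]);
translate([0, 317, 0]) cube([36, 36, 387]);
translate([239, 317, 0]) cube([36, 36, 387]);
translate([0, 0, 409]) {
  translate([0, 0, 343]) cube([264, 261, 38]);
  translate([21, 21, 0]) cylinder(h = 343, r = 21);
  translate([243, 21, 0]) cylinder(h = 343, r = 21);
  translate([21, 240, 0]) cylinder(h = 343, r = 21);
  translate([243, 240, 0]) cylinder(h = 343, r = 21);
}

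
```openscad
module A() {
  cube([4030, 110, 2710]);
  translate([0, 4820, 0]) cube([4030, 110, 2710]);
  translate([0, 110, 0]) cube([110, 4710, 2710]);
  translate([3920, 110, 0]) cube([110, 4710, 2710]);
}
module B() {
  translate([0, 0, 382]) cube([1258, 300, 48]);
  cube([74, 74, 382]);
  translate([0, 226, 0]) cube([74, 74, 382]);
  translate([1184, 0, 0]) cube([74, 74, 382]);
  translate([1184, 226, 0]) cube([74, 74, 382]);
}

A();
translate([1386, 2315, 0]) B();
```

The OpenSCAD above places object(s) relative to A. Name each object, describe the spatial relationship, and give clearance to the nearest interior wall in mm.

Clearances: x = 1276, y = 2205; minimum 1276 mm.

A is a house frame. B is a bench. The bench sits inside the house frame, centred. The clearance to the nearest interior wall is 1276 mm.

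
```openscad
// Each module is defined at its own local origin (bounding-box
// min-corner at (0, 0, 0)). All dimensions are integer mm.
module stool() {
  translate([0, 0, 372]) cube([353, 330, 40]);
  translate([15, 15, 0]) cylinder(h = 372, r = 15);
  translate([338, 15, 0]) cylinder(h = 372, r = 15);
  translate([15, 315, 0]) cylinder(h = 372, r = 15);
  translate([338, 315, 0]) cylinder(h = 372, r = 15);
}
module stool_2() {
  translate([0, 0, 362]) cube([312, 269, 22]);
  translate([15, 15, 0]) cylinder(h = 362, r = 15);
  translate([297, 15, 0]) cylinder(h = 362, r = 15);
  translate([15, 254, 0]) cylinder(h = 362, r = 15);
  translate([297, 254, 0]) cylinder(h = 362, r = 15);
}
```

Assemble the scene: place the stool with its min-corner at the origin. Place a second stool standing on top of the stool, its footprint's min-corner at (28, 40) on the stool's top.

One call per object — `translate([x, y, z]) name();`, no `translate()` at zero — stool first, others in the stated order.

stool();
translate([28, 40, 412]) stool_2();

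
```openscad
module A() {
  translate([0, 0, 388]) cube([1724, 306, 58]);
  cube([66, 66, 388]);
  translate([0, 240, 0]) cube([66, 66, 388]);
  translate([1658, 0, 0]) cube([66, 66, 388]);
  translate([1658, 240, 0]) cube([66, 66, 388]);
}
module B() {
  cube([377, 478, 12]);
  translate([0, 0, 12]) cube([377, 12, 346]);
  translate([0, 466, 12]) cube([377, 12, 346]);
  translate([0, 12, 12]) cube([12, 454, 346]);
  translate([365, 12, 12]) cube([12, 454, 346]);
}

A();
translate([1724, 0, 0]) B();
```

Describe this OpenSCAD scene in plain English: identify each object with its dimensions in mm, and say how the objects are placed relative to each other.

A is a bench: a 1724×306 mm seat slab, 58 mm thick, top at z = 446 mm, on four 66×66 mm square legs flush with the seat corners and standing on z = 0.

B is an open storage box with external size 377×478×358 mm and wall thickness 12 mm (the base is also 12 mm thick). The base covers the whole footprint; the four walls stand on the base, with the y-facing walls full-width and the x-facing walls fitting between their inner faces.

The open box is against the bench's +x side, with their −y faces flush.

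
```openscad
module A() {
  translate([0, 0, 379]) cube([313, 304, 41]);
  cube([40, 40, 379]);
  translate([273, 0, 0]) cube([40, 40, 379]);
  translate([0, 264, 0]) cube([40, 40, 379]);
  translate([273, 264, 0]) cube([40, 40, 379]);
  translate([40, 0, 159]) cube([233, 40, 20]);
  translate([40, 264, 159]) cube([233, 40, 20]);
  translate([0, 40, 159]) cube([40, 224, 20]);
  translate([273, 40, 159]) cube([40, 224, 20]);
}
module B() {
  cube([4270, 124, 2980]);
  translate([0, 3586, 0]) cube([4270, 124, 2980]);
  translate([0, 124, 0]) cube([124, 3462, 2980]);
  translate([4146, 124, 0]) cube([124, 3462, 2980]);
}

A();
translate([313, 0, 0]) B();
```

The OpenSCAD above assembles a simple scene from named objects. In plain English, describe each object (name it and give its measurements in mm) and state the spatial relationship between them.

A is a simple wooden stool: a rectangular seat 313 mm (x) by 304 mm (y), 41 mm thick, top face at z = 420 mm, on four square legs, each 40×40 mm in cross-section. The legs rest on z = 0, each flush with a corner of the seat. Four stretchers, 40 mm wide and 20 mm tall, connect adjacent legs with their undersides at z = 159 mm, each running between the inner faces of the legs it joins and aligned with the legs' outer faces on the other axis.

B is the wall frame of a small rectangular building: four walls, each 2980 mm tall and 124 mm thick, enclosing a footprint 4270 mm (x) by 3710 mm (y) outside-to-outside, with no floor or roof. The front and back walls (the −y and +y sides) span the full width; the two side walls fit between them.

The house frame is against the stool's +x side, with their −y faces flush.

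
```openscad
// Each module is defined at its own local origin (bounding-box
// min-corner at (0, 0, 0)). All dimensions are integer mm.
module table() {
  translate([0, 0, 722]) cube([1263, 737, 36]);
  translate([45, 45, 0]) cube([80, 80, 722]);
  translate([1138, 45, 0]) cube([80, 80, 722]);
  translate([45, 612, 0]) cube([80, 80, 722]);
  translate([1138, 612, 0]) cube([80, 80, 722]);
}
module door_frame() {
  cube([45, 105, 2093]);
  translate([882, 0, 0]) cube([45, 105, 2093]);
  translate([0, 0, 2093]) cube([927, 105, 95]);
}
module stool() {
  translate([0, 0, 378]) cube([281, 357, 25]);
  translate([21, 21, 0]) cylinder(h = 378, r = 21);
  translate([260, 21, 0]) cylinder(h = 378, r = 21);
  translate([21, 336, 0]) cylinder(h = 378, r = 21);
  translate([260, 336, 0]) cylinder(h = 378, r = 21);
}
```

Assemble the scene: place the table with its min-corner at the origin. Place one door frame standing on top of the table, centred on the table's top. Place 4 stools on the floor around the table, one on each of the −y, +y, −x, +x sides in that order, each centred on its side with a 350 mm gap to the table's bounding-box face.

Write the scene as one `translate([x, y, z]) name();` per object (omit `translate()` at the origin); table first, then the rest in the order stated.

table();
translate([168, 316, 758]) door_frame();
translate([491, -707, 0]) stool();
translate([491, 1087, 0]) stool();
translate([-631, 190, 0]) stool();
translate([1613, 190, 0]) stool();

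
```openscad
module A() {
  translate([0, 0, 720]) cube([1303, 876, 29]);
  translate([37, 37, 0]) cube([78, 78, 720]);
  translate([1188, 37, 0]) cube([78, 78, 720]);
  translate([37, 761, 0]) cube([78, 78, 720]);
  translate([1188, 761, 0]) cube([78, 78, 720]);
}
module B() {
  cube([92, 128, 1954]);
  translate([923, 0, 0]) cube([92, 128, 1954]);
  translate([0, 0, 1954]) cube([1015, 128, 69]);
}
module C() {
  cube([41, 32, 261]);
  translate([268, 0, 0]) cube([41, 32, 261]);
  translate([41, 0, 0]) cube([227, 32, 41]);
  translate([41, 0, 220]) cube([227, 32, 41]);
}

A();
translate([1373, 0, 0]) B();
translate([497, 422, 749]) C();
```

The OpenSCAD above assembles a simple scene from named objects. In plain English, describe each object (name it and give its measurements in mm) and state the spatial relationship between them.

A is a table with a 1303×876 mm rectangular top, 29 mm thick, top surface at z = 749 mm, supported by four 78×78 mm square legs, each inset 37 mm from the nearest pair of top edges, running from the floor.

B is a door frame. The clear opening is 831 mm wide and 1954 mm high. Two 92 mm wide jambs, 128 mm deep, stand either side of the opening from the floor to the top of the opening. A 69 mm thick head sits across the top of both jambs, spanning the full outside width of the frame.

C is a picture frame with a 227×179 mm rectangular opening (x by z) and a uniform 41 mm border on every side. Frame depth is 32 mm along y. It is built from two vertical stiles running the full outside height and two horizontal rails spanning the gap between the stiles.

The door frame is on the floor beside the table on its +x side. The picture frame is on top of the table, centred.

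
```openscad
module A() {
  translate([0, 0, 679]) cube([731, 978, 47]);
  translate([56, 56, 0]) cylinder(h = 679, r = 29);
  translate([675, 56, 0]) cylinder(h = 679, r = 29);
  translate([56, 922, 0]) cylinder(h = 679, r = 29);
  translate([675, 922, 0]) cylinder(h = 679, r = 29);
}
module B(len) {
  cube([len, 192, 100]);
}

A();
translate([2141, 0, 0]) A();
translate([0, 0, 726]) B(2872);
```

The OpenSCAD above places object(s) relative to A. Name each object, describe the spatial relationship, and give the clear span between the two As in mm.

A is a table. B is a beam. A beam spans the tops of two tables. The clear span between the two tables is 1410 mm.

Second table starts at x = 2141; first ends at x = 731; clear span = 2141 − 731 = 1410 mm.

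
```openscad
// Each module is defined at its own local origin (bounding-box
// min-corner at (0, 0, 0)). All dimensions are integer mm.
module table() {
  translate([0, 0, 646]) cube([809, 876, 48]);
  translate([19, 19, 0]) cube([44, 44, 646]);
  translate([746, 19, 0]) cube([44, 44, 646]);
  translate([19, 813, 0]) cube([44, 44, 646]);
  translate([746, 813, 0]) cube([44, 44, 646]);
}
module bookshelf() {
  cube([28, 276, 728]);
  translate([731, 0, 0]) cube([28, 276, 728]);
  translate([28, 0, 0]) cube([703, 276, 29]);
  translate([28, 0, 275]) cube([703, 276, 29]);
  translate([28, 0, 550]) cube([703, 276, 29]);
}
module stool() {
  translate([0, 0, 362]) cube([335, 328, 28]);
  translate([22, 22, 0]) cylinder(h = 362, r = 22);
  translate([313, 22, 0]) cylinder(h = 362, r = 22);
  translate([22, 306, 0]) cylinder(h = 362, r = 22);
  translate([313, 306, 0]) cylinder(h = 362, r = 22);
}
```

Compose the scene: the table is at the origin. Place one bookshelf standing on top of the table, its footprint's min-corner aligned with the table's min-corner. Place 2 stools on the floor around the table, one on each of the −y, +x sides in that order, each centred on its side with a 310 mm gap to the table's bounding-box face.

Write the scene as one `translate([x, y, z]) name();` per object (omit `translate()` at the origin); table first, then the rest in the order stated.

table();
translate([0, 0, 694]) bookshelf();
translate([237, -638, 0]) stool();
translate([1119, 274, 0]) stool();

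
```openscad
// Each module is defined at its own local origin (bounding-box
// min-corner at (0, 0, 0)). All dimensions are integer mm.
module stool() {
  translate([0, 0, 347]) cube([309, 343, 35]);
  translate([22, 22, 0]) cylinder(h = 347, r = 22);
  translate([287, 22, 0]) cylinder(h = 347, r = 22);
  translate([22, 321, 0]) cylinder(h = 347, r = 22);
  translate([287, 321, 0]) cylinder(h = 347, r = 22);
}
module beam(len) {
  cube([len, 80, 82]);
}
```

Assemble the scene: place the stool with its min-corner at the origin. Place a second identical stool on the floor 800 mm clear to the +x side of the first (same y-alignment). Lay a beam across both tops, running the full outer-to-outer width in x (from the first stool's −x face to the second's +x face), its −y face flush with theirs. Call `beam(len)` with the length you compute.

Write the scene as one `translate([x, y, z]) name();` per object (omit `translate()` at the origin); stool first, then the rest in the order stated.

stool();
translate([1109, 0, 0]) stool();
translate([0, 0, 382]) beam(1418);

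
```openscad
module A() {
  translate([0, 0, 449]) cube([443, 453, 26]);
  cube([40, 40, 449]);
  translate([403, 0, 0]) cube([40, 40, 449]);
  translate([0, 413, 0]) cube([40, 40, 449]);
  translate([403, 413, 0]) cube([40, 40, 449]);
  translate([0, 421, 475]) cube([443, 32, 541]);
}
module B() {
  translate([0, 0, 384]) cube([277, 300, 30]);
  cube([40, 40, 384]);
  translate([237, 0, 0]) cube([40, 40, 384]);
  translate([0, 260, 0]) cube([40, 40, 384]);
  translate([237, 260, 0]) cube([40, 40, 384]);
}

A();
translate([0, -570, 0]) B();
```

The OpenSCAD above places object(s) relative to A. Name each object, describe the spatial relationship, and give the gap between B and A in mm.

The stool's nearest face is 270 mm from the chair's −y face.

A is a chair. B is a stool. The stool is on the floor beside the chair on its −y side. The gap between the stool and the chair is 270 mm.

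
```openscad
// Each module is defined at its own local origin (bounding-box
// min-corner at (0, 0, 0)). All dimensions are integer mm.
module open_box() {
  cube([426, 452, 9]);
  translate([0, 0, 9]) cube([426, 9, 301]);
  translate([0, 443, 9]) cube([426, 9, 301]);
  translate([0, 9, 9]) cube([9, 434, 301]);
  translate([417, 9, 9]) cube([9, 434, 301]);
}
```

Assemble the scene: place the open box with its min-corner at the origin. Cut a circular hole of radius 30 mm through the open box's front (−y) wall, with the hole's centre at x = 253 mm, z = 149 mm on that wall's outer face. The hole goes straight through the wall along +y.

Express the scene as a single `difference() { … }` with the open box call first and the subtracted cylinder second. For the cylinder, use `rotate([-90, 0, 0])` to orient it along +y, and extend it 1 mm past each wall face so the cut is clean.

difference() {
  open_box();
  translate([253, -1, 149]) rotate([-90, 0, 0]) cylinder(h = 11, r = 30);
}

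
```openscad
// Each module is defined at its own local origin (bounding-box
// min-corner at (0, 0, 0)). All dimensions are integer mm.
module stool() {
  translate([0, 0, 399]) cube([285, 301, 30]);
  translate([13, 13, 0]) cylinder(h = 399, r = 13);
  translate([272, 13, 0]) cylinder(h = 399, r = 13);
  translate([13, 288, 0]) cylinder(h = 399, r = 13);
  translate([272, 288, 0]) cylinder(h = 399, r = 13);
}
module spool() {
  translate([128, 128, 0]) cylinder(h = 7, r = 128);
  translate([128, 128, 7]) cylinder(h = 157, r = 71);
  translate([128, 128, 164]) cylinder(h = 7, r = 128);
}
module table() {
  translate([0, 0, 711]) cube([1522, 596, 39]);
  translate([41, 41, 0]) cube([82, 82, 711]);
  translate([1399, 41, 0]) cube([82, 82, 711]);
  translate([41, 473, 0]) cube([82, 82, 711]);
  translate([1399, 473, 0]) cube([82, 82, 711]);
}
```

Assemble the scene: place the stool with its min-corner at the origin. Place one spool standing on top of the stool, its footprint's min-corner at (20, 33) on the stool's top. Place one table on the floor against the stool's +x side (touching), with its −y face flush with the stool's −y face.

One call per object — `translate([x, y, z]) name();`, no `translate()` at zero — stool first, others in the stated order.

stool();
translate([20, 33, 429]) spool();
translate([285, 0, 0]) table();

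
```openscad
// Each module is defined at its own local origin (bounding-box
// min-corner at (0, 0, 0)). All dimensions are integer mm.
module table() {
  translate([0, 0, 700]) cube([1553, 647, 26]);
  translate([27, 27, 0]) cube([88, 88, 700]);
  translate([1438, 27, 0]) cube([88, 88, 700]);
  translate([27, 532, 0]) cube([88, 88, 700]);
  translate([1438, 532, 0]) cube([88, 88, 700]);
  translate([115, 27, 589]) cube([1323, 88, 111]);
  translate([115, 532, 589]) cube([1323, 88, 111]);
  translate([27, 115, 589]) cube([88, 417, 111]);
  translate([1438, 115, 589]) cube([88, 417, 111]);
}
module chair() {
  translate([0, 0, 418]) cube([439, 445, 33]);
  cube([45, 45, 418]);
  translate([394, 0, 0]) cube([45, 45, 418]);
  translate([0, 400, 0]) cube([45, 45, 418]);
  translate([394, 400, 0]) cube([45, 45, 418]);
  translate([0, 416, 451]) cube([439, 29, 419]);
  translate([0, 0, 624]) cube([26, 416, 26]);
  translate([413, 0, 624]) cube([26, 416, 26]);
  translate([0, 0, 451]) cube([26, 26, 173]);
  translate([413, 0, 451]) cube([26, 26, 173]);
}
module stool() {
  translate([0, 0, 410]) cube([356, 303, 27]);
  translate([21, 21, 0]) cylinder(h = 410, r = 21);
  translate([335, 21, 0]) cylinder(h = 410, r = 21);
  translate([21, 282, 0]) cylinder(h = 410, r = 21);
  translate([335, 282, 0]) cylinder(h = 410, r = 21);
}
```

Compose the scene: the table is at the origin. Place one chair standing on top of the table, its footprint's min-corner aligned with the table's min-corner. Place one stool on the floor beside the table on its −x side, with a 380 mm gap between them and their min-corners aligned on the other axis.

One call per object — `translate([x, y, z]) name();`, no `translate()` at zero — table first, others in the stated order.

table();
translate([0, 0, 726]) chair();
translate([-736, 0, 0]) stool();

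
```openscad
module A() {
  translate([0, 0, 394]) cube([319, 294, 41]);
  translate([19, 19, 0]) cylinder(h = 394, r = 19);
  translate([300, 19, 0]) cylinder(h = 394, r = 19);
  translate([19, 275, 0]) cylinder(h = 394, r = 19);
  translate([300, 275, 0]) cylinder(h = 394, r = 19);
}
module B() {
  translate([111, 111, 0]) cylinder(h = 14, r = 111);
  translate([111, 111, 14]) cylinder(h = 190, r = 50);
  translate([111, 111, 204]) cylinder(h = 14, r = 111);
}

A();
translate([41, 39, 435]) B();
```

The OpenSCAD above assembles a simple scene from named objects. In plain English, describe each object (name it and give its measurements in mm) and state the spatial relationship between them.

A is a four-legged stool. The seat is 319×294 mm, 41 mm thick, top at z = 435 mm. It stands on four round legs, each 38 mm in diameter, from z = 0 to the seat underside, each leg's axis is inset half a diameter from the nearest pair of seat edges (so the leg's bounding box is flush with the corner).

B is a spool: two coaxial disc flanges of radius 111 mm and thickness 14 mm, joined by a core cylinder of radius 50 mm and height 190 mm. The lower flange rests on z = 0 and the three cylinders share a vertical axis.

The spool is on top of the stool.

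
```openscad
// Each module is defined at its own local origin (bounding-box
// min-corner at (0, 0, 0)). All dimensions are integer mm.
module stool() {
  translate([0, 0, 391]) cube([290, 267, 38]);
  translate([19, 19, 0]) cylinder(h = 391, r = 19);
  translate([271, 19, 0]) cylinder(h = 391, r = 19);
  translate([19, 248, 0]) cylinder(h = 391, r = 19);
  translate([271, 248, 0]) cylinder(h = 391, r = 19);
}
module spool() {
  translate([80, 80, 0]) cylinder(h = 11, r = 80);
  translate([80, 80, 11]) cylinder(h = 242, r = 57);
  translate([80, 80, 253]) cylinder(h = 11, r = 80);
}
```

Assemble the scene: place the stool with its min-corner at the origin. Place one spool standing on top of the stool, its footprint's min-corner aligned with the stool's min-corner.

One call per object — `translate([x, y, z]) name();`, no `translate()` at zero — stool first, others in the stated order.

stool();
translate([0, 0, 429]) spool();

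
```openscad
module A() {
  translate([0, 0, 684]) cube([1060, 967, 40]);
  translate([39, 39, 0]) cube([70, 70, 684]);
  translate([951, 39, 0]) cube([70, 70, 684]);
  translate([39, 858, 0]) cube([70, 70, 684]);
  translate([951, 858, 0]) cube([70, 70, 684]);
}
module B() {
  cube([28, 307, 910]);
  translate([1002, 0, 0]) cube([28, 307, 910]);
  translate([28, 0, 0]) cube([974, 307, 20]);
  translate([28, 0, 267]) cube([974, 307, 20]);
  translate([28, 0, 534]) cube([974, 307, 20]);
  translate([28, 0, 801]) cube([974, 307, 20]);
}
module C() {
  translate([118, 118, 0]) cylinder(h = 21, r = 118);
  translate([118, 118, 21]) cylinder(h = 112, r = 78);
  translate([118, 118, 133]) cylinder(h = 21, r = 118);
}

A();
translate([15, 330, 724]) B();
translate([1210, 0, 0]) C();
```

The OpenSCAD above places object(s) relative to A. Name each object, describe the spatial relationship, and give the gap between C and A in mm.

A is a table. B is a bookshelf. C is a spool. The bookshelf is on top of the table, centred. The spool is on the floor beside the table on its +x side. The gap between the spool and the table is 150 mm.

The spool's nearest face is 150 mm from the table's +x face.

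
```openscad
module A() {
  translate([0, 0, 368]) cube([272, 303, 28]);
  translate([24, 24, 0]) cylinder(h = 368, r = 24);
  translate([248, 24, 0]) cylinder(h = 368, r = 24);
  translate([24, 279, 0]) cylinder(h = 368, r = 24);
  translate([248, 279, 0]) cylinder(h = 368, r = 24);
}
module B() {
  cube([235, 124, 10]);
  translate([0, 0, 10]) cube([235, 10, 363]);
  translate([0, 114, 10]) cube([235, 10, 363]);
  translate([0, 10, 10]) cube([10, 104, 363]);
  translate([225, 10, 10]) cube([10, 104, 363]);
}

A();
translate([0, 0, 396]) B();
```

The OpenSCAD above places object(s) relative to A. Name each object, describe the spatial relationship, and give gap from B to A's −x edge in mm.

The open box's min-x is at 0; the stool's min-x is 0; gap = 0 mm.

A is a stool. B is an open box. The open box is on top of the stool. The gap from the open box to the stool's −x edge is 0 mm.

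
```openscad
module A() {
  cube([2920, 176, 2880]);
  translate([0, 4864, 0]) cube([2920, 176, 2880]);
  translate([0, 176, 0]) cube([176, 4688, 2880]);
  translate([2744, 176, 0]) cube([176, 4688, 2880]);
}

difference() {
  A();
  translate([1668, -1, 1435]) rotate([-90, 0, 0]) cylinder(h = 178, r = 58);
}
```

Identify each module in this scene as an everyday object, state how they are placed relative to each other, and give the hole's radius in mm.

The subtracted cylinder has r = 58 mm.

A is a house frame. The house frame has a circular hole through its front wall. The hole's radius is 58 mm.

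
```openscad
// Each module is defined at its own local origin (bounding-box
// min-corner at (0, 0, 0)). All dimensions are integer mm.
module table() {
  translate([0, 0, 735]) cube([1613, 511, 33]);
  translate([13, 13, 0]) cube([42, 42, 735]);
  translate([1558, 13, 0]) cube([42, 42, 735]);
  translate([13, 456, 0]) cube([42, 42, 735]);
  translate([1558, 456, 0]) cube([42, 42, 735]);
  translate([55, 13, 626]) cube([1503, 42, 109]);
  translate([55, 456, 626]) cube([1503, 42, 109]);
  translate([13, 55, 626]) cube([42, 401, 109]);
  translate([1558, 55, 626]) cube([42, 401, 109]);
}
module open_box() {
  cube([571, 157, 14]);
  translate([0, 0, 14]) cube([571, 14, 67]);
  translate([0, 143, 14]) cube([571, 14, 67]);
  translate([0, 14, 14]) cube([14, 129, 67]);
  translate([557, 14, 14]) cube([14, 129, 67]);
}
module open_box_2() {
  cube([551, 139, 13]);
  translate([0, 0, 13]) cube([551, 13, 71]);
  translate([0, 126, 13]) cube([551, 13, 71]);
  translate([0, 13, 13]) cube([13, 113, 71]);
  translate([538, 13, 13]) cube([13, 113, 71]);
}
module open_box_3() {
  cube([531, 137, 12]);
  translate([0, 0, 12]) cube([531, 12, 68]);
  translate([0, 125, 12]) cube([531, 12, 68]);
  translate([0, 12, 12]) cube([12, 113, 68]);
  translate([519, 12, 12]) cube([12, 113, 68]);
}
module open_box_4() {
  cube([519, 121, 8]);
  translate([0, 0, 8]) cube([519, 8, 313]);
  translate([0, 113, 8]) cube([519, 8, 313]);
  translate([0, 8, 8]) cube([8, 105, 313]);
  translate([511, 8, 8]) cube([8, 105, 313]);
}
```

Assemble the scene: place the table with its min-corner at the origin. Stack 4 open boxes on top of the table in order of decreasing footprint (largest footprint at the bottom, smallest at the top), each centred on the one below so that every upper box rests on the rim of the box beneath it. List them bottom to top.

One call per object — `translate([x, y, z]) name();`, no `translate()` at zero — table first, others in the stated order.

table();
translate([521, 177, 768]) open_box();
translate([531, 186, 849]) open_box_2();
translate([541, 187, 933]) open_box_3();
translate([547, 195, 1013]) open_box_4();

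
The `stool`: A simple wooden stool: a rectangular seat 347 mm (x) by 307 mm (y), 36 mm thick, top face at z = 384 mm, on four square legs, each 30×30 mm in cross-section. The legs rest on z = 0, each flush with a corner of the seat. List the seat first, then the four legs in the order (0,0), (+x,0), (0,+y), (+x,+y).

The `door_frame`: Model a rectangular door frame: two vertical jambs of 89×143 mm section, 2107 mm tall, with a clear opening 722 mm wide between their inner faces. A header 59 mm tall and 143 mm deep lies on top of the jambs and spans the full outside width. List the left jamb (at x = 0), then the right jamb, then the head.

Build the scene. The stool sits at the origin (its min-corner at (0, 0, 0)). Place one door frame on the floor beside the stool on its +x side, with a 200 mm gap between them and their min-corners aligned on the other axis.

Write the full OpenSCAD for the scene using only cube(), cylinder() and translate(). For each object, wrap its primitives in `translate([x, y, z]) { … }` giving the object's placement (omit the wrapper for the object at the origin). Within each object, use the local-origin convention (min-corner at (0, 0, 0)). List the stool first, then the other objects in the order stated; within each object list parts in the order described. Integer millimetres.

translate([0, 0, 348]) cube([347, 307, 36]);
cube([30, 30, 348]);
translate([317, 0, 0]) cube([30, 30, 348]);
translate([0, 277, 0]) cube([30, 30, 348]);
translate([317, 277, 0]) cube([30, 30, 348]);
translate([547, 0, 0]) {
  cube([89, 143, 2107]);
  translate([811, 0, 0]) cube([89, 143, 2107]);
  translate([0, 0, 2107]) cube([900, 143, 59]);
}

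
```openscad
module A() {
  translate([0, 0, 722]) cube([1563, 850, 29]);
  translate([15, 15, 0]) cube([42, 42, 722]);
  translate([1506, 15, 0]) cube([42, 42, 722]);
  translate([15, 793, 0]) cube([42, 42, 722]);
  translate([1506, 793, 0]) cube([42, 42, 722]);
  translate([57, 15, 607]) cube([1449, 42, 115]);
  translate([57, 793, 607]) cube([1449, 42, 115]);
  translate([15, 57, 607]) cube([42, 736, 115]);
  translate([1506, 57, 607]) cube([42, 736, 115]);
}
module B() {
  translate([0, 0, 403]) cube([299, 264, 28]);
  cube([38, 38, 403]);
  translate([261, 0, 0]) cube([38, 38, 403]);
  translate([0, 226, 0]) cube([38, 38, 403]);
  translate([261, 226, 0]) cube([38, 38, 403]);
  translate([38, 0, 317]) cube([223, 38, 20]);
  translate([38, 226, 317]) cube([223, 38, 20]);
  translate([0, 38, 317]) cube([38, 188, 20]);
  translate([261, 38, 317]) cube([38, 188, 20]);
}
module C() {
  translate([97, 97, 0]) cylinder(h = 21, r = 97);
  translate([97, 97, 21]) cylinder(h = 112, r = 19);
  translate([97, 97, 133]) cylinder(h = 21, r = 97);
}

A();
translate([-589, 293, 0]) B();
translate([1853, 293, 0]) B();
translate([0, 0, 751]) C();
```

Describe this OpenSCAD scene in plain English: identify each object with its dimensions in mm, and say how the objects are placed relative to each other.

A is a rectangular dining table. The top is 1563×850×29 mm with its upper surface at z = 751 mm. It stands on four 42×42 mm square legs, each inset 15 mm from the nearest pair of top edges, running from the floor to the underside of the top. Four apron rails, 42 mm thick and 115 mm tall, run between adjacent legs with their top edges flush with the underside of the top and their outer faces flush with the legs' outer faces.

B is a four-legged stool. The seat is a 299×264×28 mm slab whose top surface is at z = 431 mm; four square legs, each 38×38 mm in cross-section, run from the floor (z = 0) to the underside of the seat, each flush with a corner of the seat. Four stretchers, 38 mm wide and 20 mm tall, connect adjacent legs with their undersides at z = 317 mm, each running between the inner faces of the legs it joins and aligned with the legs' outer faces on the other axis.

C is a spool: two coaxial disc flanges of radius 97 mm and thickness 21 mm, joined by a core cylinder of radius 19 mm and height 112 mm. The lower flange rests on z = 0 and the three cylinders share a vertical axis.

Two stools sit around the table at the −x, +x sides. The spool is on top of the table.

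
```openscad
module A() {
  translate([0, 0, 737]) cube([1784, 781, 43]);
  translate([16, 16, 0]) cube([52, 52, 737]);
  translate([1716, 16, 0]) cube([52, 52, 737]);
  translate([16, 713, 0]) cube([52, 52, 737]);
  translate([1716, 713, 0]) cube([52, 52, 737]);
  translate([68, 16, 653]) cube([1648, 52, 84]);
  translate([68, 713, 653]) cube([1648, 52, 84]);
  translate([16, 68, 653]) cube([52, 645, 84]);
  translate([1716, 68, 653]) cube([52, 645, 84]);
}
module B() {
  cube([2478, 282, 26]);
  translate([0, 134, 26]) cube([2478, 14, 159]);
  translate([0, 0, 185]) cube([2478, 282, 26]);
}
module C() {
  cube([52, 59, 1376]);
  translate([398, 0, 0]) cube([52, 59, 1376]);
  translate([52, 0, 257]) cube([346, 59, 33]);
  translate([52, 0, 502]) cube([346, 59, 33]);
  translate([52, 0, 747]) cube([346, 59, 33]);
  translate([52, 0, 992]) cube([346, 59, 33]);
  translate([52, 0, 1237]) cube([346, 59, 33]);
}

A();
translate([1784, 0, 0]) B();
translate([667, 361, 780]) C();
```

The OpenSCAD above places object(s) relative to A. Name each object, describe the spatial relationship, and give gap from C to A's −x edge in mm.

A is a table. B is an I-beam. C is a ladder. The I-beam is against the table's +x side, with their −y faces flush. The ladder is on top of the table, centred. The gap from the ladder to the table's −x edge is 667 mm.

The ladder's min-x is at 667; the table's min-x is 0; gap = 667 mm.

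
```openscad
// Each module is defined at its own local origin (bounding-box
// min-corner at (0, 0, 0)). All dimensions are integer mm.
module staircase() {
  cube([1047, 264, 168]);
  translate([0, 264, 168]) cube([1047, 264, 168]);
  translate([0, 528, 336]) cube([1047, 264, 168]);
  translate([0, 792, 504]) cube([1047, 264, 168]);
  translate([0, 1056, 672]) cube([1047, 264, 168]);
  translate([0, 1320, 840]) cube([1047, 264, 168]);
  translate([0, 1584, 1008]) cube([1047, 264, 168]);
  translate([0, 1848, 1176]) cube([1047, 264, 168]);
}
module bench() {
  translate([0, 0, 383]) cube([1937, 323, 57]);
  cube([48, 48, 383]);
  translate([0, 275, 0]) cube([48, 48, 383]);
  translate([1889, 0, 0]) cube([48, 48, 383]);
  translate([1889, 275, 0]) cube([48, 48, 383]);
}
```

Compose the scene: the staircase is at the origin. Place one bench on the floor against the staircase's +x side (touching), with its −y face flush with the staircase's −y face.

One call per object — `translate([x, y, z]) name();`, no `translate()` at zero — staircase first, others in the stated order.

staircase();
translate([1047, 0, 0]) bench();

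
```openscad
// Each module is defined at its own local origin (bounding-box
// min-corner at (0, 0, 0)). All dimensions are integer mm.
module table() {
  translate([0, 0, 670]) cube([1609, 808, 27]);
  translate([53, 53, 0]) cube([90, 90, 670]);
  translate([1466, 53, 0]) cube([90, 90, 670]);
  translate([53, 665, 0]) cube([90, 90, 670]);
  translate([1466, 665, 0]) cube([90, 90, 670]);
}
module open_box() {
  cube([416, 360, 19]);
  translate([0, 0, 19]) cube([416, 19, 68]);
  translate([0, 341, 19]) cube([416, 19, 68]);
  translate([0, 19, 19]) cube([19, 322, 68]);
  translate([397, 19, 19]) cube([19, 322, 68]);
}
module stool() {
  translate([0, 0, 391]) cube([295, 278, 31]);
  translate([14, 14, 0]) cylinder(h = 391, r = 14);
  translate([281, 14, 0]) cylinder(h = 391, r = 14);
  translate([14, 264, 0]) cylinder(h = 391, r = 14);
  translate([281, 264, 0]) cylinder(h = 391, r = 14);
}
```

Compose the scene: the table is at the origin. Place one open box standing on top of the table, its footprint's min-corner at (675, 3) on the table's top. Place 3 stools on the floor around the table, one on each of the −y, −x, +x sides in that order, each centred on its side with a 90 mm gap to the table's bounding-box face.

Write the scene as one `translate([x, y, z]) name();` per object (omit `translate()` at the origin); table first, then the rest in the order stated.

table();
translate([675, 3, 697]) open_box();
translate([657, -368, 0]) stool();
translate([-385, 265, 0]) stool();
translate([1699, 265, 0]) stool();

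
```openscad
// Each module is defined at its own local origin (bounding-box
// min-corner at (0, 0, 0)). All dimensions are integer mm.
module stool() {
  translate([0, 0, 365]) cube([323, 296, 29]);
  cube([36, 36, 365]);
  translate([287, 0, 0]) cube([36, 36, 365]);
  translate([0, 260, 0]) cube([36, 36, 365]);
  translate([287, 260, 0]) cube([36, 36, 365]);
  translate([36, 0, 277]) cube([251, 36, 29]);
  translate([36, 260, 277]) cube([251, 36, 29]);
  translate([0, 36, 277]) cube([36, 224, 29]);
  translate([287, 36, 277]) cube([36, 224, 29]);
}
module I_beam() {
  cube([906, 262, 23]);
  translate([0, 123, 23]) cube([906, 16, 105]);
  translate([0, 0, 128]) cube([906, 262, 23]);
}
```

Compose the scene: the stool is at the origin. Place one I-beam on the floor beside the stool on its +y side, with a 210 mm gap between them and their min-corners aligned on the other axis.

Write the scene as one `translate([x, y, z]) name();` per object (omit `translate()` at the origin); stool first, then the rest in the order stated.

stool();
translate([0, 506, 0]) I_beam();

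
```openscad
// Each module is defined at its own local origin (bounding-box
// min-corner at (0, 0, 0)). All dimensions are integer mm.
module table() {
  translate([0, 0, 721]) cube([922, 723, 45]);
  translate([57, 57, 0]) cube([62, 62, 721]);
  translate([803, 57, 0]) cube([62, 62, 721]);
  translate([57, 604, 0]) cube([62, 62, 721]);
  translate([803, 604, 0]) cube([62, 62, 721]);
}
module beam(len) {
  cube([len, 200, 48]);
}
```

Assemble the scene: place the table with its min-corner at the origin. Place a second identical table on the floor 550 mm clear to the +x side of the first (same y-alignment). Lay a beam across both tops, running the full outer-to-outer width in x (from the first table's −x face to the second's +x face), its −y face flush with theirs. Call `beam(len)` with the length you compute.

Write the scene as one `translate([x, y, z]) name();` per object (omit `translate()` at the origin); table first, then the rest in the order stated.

table();
translate([1472, 0, 0]) table();
translate([0, 0, 766]) beam(2394);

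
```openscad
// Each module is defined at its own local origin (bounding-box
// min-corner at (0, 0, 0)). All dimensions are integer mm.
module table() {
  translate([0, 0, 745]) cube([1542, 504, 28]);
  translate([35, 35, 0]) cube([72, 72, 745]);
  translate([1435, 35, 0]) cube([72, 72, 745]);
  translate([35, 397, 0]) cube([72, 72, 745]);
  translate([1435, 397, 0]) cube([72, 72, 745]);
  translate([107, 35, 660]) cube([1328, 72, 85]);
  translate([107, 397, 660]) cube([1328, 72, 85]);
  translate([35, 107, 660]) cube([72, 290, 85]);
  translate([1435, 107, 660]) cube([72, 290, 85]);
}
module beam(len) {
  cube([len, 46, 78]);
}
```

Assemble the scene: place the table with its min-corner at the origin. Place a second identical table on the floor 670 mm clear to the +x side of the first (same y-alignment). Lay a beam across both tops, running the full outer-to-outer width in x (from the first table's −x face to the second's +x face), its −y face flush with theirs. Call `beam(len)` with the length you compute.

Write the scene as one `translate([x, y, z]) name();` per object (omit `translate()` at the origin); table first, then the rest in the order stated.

table();
translate([2212, 0, 0]) table();
translate([0, 0, 773]) beam(3754);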